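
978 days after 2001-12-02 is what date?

August 6, 2004

Advancing 978 days from December 2, 2001.
December has 31 days, so 31 − 2 = 29 days remain after December 2, 2001; 978 − 29 = 949 left.
January 2002 has 31 days: 949 − 31 = 918 left.
February 2002 has 28 days (2002 is not a leap year): 918 − 28 = 890 left.
March 2002 has 31 days: 890 − 31 = 859 left.
April 2002 has 30 days: 859 − 30 = 829 left.
May 2002 has 31 days: 829 − 31 = 798 left.
June 2002 has 30 days: 798 − 30 = 768 left.
July 2002 has 31 days: 768 − 31 = 737 left.
August 2002 has 31 days: 737 − 31 = 706 left.
September 2002 has 30 days: 706 − 30 = 676 left.
October 2002 has 31 days: 676 − 31 = 645 left.
November 2002 has 30 days: 645 − 30 = 615 left.
December 2002 has 31 days: 615 − 31 = 584 left.
January 2003 has 31 days: 584 − 31 = 553 left.
February 2003 has 28 days (2003 is not a leap year): 553 − 28 = 525 left.
March 2003 has 31 days: 525 − 31 = 494 left.
April 2003 has 30 days: 494 − 30 = 464 left.
May 2003 has 31 days: 464 − 31 = 433 left.
June 2003 has 30 days: 433 − 30 = 403 left.
July 2003 has 31 days: 403 − 31 = 372 left.
August 2003 has 31 days: 372 − 31 = 341 left.
September 2003 has 30 days: 341 − 30 = 311 left.
October 2003 has 31 days: 311 − 31 = 280 left.
November 2003 has 30 days: 280 − 30 = 250 left.
December 2003 has 31 days: 250 − 31 = 219 left.
January 2004 has 31 days: 219 − 31 = 188 left.
February 2004 has 29 days (2004 is a leap year): 188 − 29 = 159 left.
March 2004 has 31 days: 159 − 31 = 128 left.
April 2004 has 30 days: 128 − 30 = 98 left.
May 2004 has 31 days: 98 − 31 = 67 left.
June 2004 has 30 days: 67 − 30 = 37 left.
July 2004 has 31 days: 37 − 31 = 6 left.
6 days into August 2004 → August 6, 2004.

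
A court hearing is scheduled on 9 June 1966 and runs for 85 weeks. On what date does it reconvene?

Advancing 85 weeks = 595 days from June 9, 1966.
June has 30 days, so 30 − 9 = 21 days remain after June 9, 1966; 595 − 21 = 574 left.
July 1966 has 31 days: 574 − 31 = 543 left.
August 1966 has 31 days: 543 − 31 = 512 left.
September 1966 has 30 days: 512 − 30 = 482 left.
October 1966 has 31 days: 482 − 31 = 451 left.
November 1966 has 30 days: 451 − 30 = 421 left.
December 1966 has 31 days: 421 − 31 = 390 left.
January 1967 has 31 days: 390 − 31 = 359 left.
February 1967 has 28 days (1967 is not a leap year): 359 − 28 = 331 left.
March 1967 has 31 days: 331 − 31 = 300 left.
April 1967 has 30 days: 300 − 30 = 270 left.
May 1967 has 31 days: 270 − 31 = 239 left.
June 1967 has 30 days: 239 − 30 = 209 left.
July 1967 has 31 days: 209 − 31 = 178 left.
August 1967 has 31 days: 178 − 31 = 147 left.
September 1967 has 30 days: 147 − 30 = 117 left.
October 1967 has 31 days: 117 − 31 = 86 left.
November 1967 has 30 days: 86 − 30 = 56 left.
December 1967 has 31 days: 56 − 31 = 25 left.
25 days into January 1968 → January 25, 1968.

January 25, 1968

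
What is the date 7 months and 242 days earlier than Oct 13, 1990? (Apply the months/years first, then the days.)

Going back 7 months and 242 days from October 13, 1990: first the month/year part, then the days.
month 10 − 7 = 3 → March 1990.
Day 13 is valid in March, giving March 13, 1990.
Now subtract 242 days from March 13, 1990.
Going back 13 days from March 13, 1990 reaches the end of the previous month; 242 − 13 = 229 left.
February 1990 has 28 days (1990 is not a leap year): 229 − 28 = 201 left.
January 1990 has 31 days: 201 − 31 = 170 left.
December 1989 has 31 days: 170 − 31 = 139 left.
November 1989 has 30 days: 139 − 30 = 109 left.
October 1989 has 31 days: 109 − 31 = 78 left.
September 1989 has 30 days: 78 − 30 = 48 left.
August 1989 has 31 days: 48 − 31 = 17 left.
July 1989 has 31 days; 31 − 17 = 14 → July 14, 1989.

July 14, 1989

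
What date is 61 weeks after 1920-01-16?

Adding 61 weeks = 427 days from January 16, 1920.
January has 31 days, so 31 − 16 = 15 days remain after January 16, 1920; 427 − 15 = 412 left.
February 1920 has 29 days (1920 is a leap year): 412 − 29 = 383 left.
March 1920 has 31 days: 383 − 31 = 352 left.
April 1920 has 30 days: 352 − 30 = 322 left.
May 1920 has 31 days: 322 − 31 = 291 left.
June 1920 has 30 days: 291 − 30 = 261 left.
July 1920 has 31 days: 261 − 31 = 230 left.
August 1920 has 31 days: 230 − 31 = 199 left.
September 1920 has 30 days: 199 − 30 = 169 left.
October 1920 has 31 days: 169 − 31 = 138 left.
November 1920 has 30 days: 138 − 30 = 108 left.
December 1920 has 31 days: 108 − 31 = 77 left.
January 1921 has 31 days: 77 − 31 = 46 left.
February 1921 has 28 days (1921 is not a leap year): 46 − 28 = 18 left.
18 days into March 1921 → March 18, 1921.

March 18, 1921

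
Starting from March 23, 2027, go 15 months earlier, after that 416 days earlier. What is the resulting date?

Counting back 15 months from March 23, 2027:
month 3 − 15 = -12, which is month 12 of year 2025 → December 2025.
Day 23 is valid in December, giving December 23, 2025.
Subtracting 416 days from December 23, 2025:
Going back 23 days from December 23, 2025 reaches the end of the previous month; 416 − 23 = 393 left.
November 2025 has 30 days: 393 − 30 = 363 left.
October 2025 has 31 days: 363 − 31 = 332 left.
September 2025 has 30 days: 332 − 30 = 302 left.
August 2025 has 31 days: 302 − 31 = 271 left.
July 2025 has 31 days: 271 − 31 = 240 left.
June 2025 has 30 days: 240 − 30 = 210 left.
May 2025 has 31 days: 210 − 31 = 179 left.
April 2025 has 30 days: 179 − 30 = 149 left.
March 2025 has 31 days: 149 − 31 = 118 left.
February 2025 has 28 days (2025 is not a leap year): 118 − 28 = 90 left.
January 2025 has 31 days: 90 − 31 = 59 left.
December 2024 has 31 days: 59 − 31 = 28 left.
November 2024 has 30 days; 30 − 28 = 2 → November 2, 2024.

November 2, 2024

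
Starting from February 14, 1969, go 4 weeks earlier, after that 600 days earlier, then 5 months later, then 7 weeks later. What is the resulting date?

Counting back 4 weeks (= 28 days) from February 14, 1969:
Going back 14 days from February 14, 1969 reaches the end of the previous month; 28 − 14 = 14 left.
January 1969 has 31 days; 31 − 14 = 17 → January 17, 1969.
Subtracting 600 days from January 17, 1969:
Going back 17 days from January 17, 1969 reaches the end of the previous month; 600 − 17 = 583 left.
December 1968 has 31 days: 583 − 31 = 552 left.
November 1968 has 30 days: 552 − 30 = 522 left.
October 1968 has 31 days: 522 − 31 = 491 left.
September 1968 has 30 days: 491 − 30 = 461 left.
August 1968 has 31 days: 461 − 31 = 430 left.
July 1968 has 31 days: 430 − 31 = 399 left.
June 1968 has 30 days: 399 − 30 = 369 left.
May 1968 has 31 days: 369 − 31 = 338 left.
April 1968 has 30 days: 338 − 30 = 308 left.
March 1968 has 31 days: 308 − 31 = 277 left.
February 1968 has 29 days (1968 is a leap year): 277 − 29 = 248 left.
January 1968 has 31 days: 248 − 31 = 217 left.
December 1967 has 31 days: 217 − 31 = 186 left.
November 1967 has 30 days: 186 − 30 = 156 left.
October 1967 has 31 days: 156 − 31 = 125 left.
September 1967 has 30 days: 125 − 30 = 95 left.
August 1967 has 31 days: 95 − 31 = 64 left.
July 1967 has 31 days: 64 − 31 = 33 left.
June 1967 has 30 days: 33 − 30 = 3 left.
May 1967 has 31 days; 31 − 3 = 28 → May 28, 1967.
Advancing 5 months from May 28, 1967:
month 5 + 5 = 10 → October 1967.
Day 28 is valid in October, giving October 28, 1967.
Advancing 7 weeks (= 49 days) from October 28, 1967:
October has 31 days, so 31 − 28 = 3 days remain after October 28, 1967; 49 − 3 = 46 left.
November 1967 has 30 days: 46 − 30 = 16 left.
16 days into December 1967 → December 16, 1967.

December 16, 1967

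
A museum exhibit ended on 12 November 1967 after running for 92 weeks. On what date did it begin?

February 6, 1966

Subtracting 92 weeks = 644 days from November 12, 1967.
Going back 12 days from November 12, 1967 reaches the end of the previous month; 644 − 12 = 632 left.
October 1967 has 31 days: 632 − 31 = 601 left.
September 1967 has 30 days: 601 − 30 = 571 left.
August 1967 has 31 days: 571 − 31 = 540 left.
July 1967 has 31 days: 540 − 31 = 509 left.
June 1967 has 30 days: 509 − 30 = 479 left.
May 1967 has 31 days: 479 − 31 = 448 left.
April 1967 has 30 days: 448 − 30 = 418 left.
March 1967 has 31 days: 418 − 31 = 387 left.
February 1967 has 28 days (1967 is not a leap year): 387 − 28 = 359 left.
January 1967 has 31 days: 359 − 31 = 328 left.
December 1966 has 31 days: 328 − 31 = 297 left.
November 1966 has 30 days: 297 − 30 = 267 left.
October 1966 has 31 days: 267 − 31 = 236 left.
September 1966 has 30 days: 236 − 30 = 206 left.
August 1966 has 31 days: 206 − 31 = 175 left.
July 1966 has 31 days: 175 − 31 = 144 left.
June 1966 has 30 days: 144 − 30 = 114 left.
May 1966 has 31 days: 114 − 31 = 83 left.
April 1966 has 30 days: 83 − 30 = 53 left.
March 1966 has 31 days: 53 − 31 = 22 left.
February 1966 has 28 days; 28 − 22 = 6 → February 6, 1966.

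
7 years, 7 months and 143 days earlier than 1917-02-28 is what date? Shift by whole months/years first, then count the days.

Going back 7 years, 7 months and 143 days from February 28, 1917: first the month/year part, then the days.
-7 years → 1910; month 2 − 7 = -5, which is month 7 of year 1909 → July 1909.
Day 28 is valid in July, giving July 28, 1909.
Now subtract 143 days from July 28, 1909.
Going back 28 days from July 28, 1909 reaches the end of the previous month; 143 − 28 = 115 left.
June 1909 has 30 days: 115 − 30 = 85 left.
May 1909 has 31 days: 85 − 31 = 54 left.
April 1909 has 30 days: 54 − 30 = 24 left.
March 1909 has 31 days; 31 − 24 = 7 → March 7, 1909.

March 7, 1909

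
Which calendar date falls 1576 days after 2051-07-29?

Adding 1576 days from July 29, 2051.
July has 31 days, so 31 − 29 = 2 days remain after July 29, 2051; 1576 − 2 = 1574 left.
August 2051 has 31 days: 1574 − 31 = 1543 left.
September 2051 has 30 days: 1543 − 30 = 1513 left.
October 2051 has 31 days: 1513 − 31 = 1482 left.
November 2051 has 30 days: 1482 − 30 = 1452 left.
December 2051 has 31 days: 1452 − 31 = 1421 left.
January 2052 has 31 days: 1421 − 31 = 1390 left.
February 2052 has 29 days (2052 is a leap year): 1390 − 29 = 1361 left.
March 2052 has 31 days: 1361 − 31 = 1330 left.
April 2052 has 30 days: 1330 − 30 = 1300 left.
May 2052 has 31 days: 1300 − 31 = 1269 left.
June 2052 has 30 days: 1269 − 30 = 1239 left.
July 2052 has 31 days: 1239 − 31 = 1208 left.
August 2052 has 31 days: 1208 − 31 = 1177 left.
September 2052 has 30 days: 1177 − 30 = 1147 left.
October 2052 has 31 days: 1147 − 31 = 1116 left.
November 2052 has 30 days: 1116 − 30 = 1086 left.
December 2052 has 31 days: 1086 − 31 = 1055 left.
January 2053 has 31 days: 1055 − 31 = 1024 left.
February 2053 has 28 days (2053 is not a leap year): 1024 − 28 = 996 left.
March 2053 has 31 days: 996 − 31 = 965 left.
April 2053 has 30 days: 965 − 30 = 935 left.
May 2053 has 31 days: 935 − 31 = 904 left.
June 2053 has 30 days: 904 − 30 = 874 left.
July 2053 has 31 days: 874 − 31 = 843 left.
August 2053 has 31 days: 843 − 31 = 812 left.
September 2053 has 30 days: 812 − 30 = 782 left.
October 2053 has 31 days: 782 − 31 = 751 left.
November 2053 has 30 days: 751 − 30 = 721 left.
December 2053 has 31 days: 721 − 31 = 690 left.
January 2054 has 31 days: 690 − 31 = 659 left.
February 2054 has 28 days (2054 is not a leap year): 659 − 28 = 631 left.
March 2054 has 31 days: 631 − 31 = 600 left.
April 2054 has 30 days: 600 − 30 = 570 left.
May 2054 has 31 days: 570 − 31 = 539 left.
June 2054 has 30 days: 539 − 30 = 509 left.
July 2054 has 31 days: 509 − 31 = 478 left.
August 2054 has 31 days: 478 − 31 = 447 left.
September 2054 has 30 days: 447 − 30 = 417 left.
October 2054 has 31 days: 417 − 31 = 386 left.
November 2054 has 30 days: 386 − 30 = 356 left.
December 2054 has 31 days: 356 − 31 = 325 left.
January 2055 has 31 days: 325 − 31 = 294 left.
February 2055 has 28 days (2055 is not a leap year): 294 − 28 = 266 left.
March 2055 has 31 days: 266 − 31 = 235 left.
April 2055 has 30 days: 235 − 30 = 205 left.
May 2055 has 31 days: 205 − 31 = 174 left.
June 2055 has 30 days: 174 − 30 = 144 left.
July 2055 has 31 days: 144 − 31 = 113 left.
August 2055 has 31 days: 113 − 31 = 82 left.
September 2055 has 30 days: 82 − 30 = 52 left.
October 2055 has 31 days: 52 − 31 = 21 left.
21 days into November 2055 → November 21, 2055.

November 21, 2055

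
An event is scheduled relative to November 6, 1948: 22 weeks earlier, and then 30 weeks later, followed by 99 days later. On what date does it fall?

Counting back 22 weeks (= 154 days) from November 6, 1948:
Going back 6 days from November 6, 1948 reaches the end of the previous month; 154 − 6 = 148 left.
October 1948 has 31 days: 148 − 31 = 117 left.
September 1948 has 30 days: 117 − 30 = 87 left.
August 1948 has 31 days: 87 − 31 = 56 left.
July 1948 has 31 days: 56 − 31 = 25 left.
June 1948 has 30 days; 30 − 25 = 5 → June 5, 1948.
Counting forward 30 weeks (= 210 days) from June 5, 1948:
June has 30 days, so 30 − 5 = 25 days remain after June 5, 1948; 210 − 25 = 185 left.
July 1948 has 31 days: 185 − 31 = 154 left.
August 1948 has 31 days: 154 − 31 = 123 left.
September 1948 has 30 days: 123 − 30 = 93 left.
October 1948 has 31 days: 93 − 31 = 62 left.
November 1948 has 30 days: 62 − 30 = 32 left.
December 1948 has 31 days: 32 − 31 = 1 left.
1 day into January 1949 → January 1, 1949.
Adding 99 days from January 1, 1949:
January has 31 days, so 31 − 1 = 30 days remain after January 1, 1949; 99 − 30 = 69 left.
February 1949 has 28 days (1949 is not a leap year): 69 − 28 = 41 left.
March 1949 has 31 days: 41 − 31 = 10 left.
10 days into April 1949 → April 10, 1949.

April 10, 1949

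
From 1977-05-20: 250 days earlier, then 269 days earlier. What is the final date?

December 18, 1975

Counting back 250 days from May 20, 1977:
Going back 20 days from May 20, 1977 reaches the end of the previous month; 250 − 20 = 230 left.
April 1977 has 30 days: 230 − 30 = 200 left.
March 1977 has 31 days: 200 − 31 = 169 left.
February 1977 has 28 days (1977 is not a leap year): 169 − 28 = 141 left.
January 1977 has 31 days: 141 − 31 = 110 left.
December 1976 has 31 days: 110 − 31 = 79 left.
November 1976 has 30 days: 79 − 30 = 49 left.
October 1976 has 31 days: 49 − 31 = 18 left.
September 1976 has 30 days; 30 − 18 = 12 → September 12, 1976.
Subtracting 269 days from September 12, 1976:
Going back 12 days from September 12, 1976 reaches the end of the previous month; 269 − 12 = 257 left.
August 1976 has 31 days: 257 − 31 = 226 left.
July 1976 has 31 days: 226 − 31 = 195 left.
June 1976 has 30 days: 195 − 30 = 165 left.
May 1976 has 31 days: 165 − 31 = 134 left.
April 1976 has 30 days: 134 − 30 = 104 left.
March 1976 has 31 days: 104 − 31 = 73 left.
February 1976 has 29 days (1976 is a leap year): 73 − 29 = 44 left.
January 1976 has 31 days: 44 − 31 = 13 left.
December 1975 has 31 days; 31 − 13 = 18 → December 18, 1975.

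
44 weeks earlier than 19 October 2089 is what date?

December 15, 2088

Going back 44 weeks = 308 days from October 19, 2089.
Going back 19 days from October 19, 2089 reaches the end of the previous month; 308 − 19 = 289 left.
September 2089 has 30 days: 289 − 30 = 259 left.
August 2089 has 31 days: 259 − 31 = 228 left.
July 2089 has 31 days: 228 − 31 = 197 left.
June 2089 has 30 days: 197 − 30 = 167 left.
May 2089 has 31 days: 167 − 31 = 136 left.
April 2089 has 30 days: 136 − 30 = 106 left.
March 2089 has 31 days: 106 − 31 = 75 left.
February 2089 has 28 days (2089 is not a leap year): 75 − 28 = 47 left.
January 2089 has 31 days: 47 − 31 = 16 left.
December 2088 has 31 days; 31 − 16 = 15 → December 15, 2088.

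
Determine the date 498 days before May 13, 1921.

Subtracting 498 days from May 13, 1921.
Going back 13 days from May 13, 1921 reaches the end of the previous month; 498 − 13 = 485 left.
April 1921 has 30 days: 485 − 30 = 455 left.
March 1921 has 31 days: 455 − 31 = 424 left.
February 1921 has 28 days (1921 is not a leap year): 424 − 28 = 396 left.
January 1921 has 31 days: 396 − 31 = 365 left.
December 1920 has 31 days: 365 − 31 = 334 left.
November 1920 has 30 days: 334 − 30 = 304 left.
October 1920 has 31 days: 304 − 31 = 273 left.
September 1920 has 30 days: 273 − 30 = 243 left.
August 1920 has 31 days: 243 − 31 = 212 left.
July 1920 has 31 days: 212 − 31 = 181 left.
June 1920 has 30 days: 181 − 30 = 151 left.
May 1920 has 31 days: 151 − 31 = 120 left.
April 1920 has 30 days: 120 − 30 = 90 left.
March 1920 has 31 days: 90 − 31 = 59 left.
February 1920 has 29 days (1920 is a leap year): 59 − 29 = 30 left.
January 1920 has 31 days; 31 − 30 = 1 → January 1, 1920.

January 1, 1920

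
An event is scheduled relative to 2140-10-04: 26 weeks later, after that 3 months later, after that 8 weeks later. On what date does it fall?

August 29, 2141

Advancing 26 weeks (= 182 days) from October 4, 2140:
October has 31 days, so 31 − 4 = 27 days remain after October 4, 2140; 182 − 27 = 155 left.
November 2140 has 30 days: 155 − 30 = 125 left.
December 2140 has 31 days: 125 − 31 = 94 left.
January 2141 has 31 days: 94 − 31 = 63 left.
February 2141 has 28 days (2141 is not a leap year): 63 − 28 = 35 left.
March 2141 has 31 days: 35 − 31 = 4 left.
4 days into April 2141 → April 4, 2141.
Counting forward 3 months from April 4, 2141:
month 4 + 3 = 7 → July 2141.
Day 4 is valid in July, giving July 4, 2141.
Advancing 8 weeks (= 56 days) from July 4, 2141:
July has 31 days, so 31 − 4 = 27 days remain after July 4, 2141; 56 − 27 = 29 left.
29 days into August 2141 → August 29, 2141.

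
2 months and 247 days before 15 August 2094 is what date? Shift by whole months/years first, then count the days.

October 11, 2093

Subtracting 2 months and 247 days from August 15, 2094: first the month/year part, then the days.
month 8 − 2 = 6 → June 2094.
Day 15 is valid in June, giving June 15, 2094.
Now subtract 247 days from June 15, 2094.
Going back 15 days from June 15, 2094 reaches the end of the previous month; 247 − 15 = 232 left.
May 2094 has 31 days: 232 − 31 = 201 left.
April 2094 has 30 days: 201 − 30 = 171 left.
March 2094 has 31 days: 171 − 31 = 140 left.
February 2094 has 28 days (2094 is not a leap year): 140 − 28 = 112 left.
January 2094 has 31 days: 112 − 31 = 81 left.
December 2093 has 31 days: 81 − 31 = 50 left.
November 2093 has 30 days: 50 − 30 = 20 left.
October 2093 has 31 days; 31 − 20 = 11 → October 11, 2093.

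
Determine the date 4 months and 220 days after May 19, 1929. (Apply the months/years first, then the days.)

April 27, 1930

Adding 4 months and 220 days from May 19, 1929: first the month/year part, then the days.
month 5 + 4 = 9 → September 1929.
Day 19 is valid in September, giving September 19, 1929.
Now add 220 days from September 19, 1929.
September has 30 days, so 30 − 19 = 11 days remain after September 19, 1929; 220 − 11 = 209 left.
October 1929 has 31 days: 209 − 31 = 178 left.
November 1929 has 30 days: 178 − 30 = 148 left.
December 1929 has 31 days: 148 − 31 = 117 left.
January 1930 has 31 days: 117 − 31 = 86 left.
February 1930 has 28 days (1930 is not a leap year): 86 − 28 = 58 left.
March 1930 has 31 days: 58 − 31 = 27 left.
27 days into April 1930 → April 27, 1930.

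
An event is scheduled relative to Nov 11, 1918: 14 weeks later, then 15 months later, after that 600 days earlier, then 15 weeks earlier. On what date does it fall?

June 12, 1918

Advancing 14 weeks (= 98 days) from November 11, 1918:
November has 30 days, so 30 − 11 = 19 days remain after November 11, 1918; 98 − 19 = 79 left.
December 1918 has 31 days: 79 − 31 = 48 left.
January 1919 has 31 days: 48 − 31 = 17 left.
17 days into February 1919 → February 17, 1919.
Adding 15 months from February 17, 1919:
month 2 + 15 = 17, which is month 5 of year 1920 → May 1920.
Day 17 is valid in May, giving May 17, 1920.
Counting back 600 days from May 17, 1920:
Going back 17 days from May 17, 1920 reaches the end of the previous month; 600 − 17 = 583 left.
April 1920 has 30 days: 583 − 30 = 553 left.
March 1920 has 31 days: 553 − 31 = 522 left.
February 1920 has 29 days (1920 is a leap year): 522 − 29 = 493 left.
January 1920 has 31 days: 493 − 31 = 462 left.
December 1919 has 31 days: 462 − 31 = 431 left.
November 1919 has 30 days: 431 − 30 = 401 left.
October 1919 has 31 days: 401 − 31 = 370 left.
September 1919 has 30 days: 370 − 30 = 340 left.
August 1919 has 31 days: 340 − 31 = 309 left.
July 1919 has 31 days: 309 − 31 = 278 left.
June 1919 has 30 days: 278 − 30 = 248 left.
May 1919 has 31 days: 248 − 31 = 217 left.
April 1919 has 30 days: 217 − 30 = 187 left.
March 1919 has 31 days: 187 − 31 = 156 left.
February 1919 has 28 days (1919 is not a leap year): 156 − 28 = 128 left.
January 1919 has 31 days: 128 − 31 = 97 left.
December 1918 has 31 days: 97 − 31 = 66 left.
November 1918 has 30 days: 66 − 30 = 36 left.
October 1918 has 31 days: 36 − 31 = 5 left.
September 1918 has 30 days; 30 − 5 = 25 → September 25, 1918.
Going back 15 weeks (= 105 days) from September 25, 1918:
Going back 25 days from September 25, 1918 reaches the end of the previous month; 105 − 25 = 80 left.
August 1918 has 31 days: 80 − 31 = 49 left.
July 1918 has 31 days: 49 − 31 = 18 left.
June 1918 has 30 days; 30 − 18 = 12 → June 12, 1918.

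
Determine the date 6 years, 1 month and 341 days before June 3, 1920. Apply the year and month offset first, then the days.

May 27, 1913

Subtracting 6 years, 1 month and 341 days from June 3, 1920: first the month/year part, then the days.
-6 years → 1914; month 6 − 1 = 5 → May 1914.
Day 3 is valid in May, giving May 3, 1914.
Now subtract 341 days from May 3, 1914.
Going back 3 days from May 3, 1914 reaches the end of the previous month; 341 − 3 = 338 left.
April 1914 has 30 days: 338 − 30 = 308 left.
March 1914 has 31 days: 308 − 31 = 277 left.
February 1914 has 28 days (1914 is not a leap year): 277 − 28 = 249 left.
January 1914 has 31 days: 249 − 31 = 218 left.
December 1913 has 31 days: 218 − 31 = 187 left.
November 1913 has 30 days: 187 − 30 = 157 left.
October 1913 has 31 days: 157 − 31 = 126 left.
September 1913 has 30 days: 126 − 30 = 96 left.
August 1913 has 31 days: 96 − 31 = 65 left.
July 1913 has 31 days: 65 − 31 = 34 left.
June 1913 has 30 days: 34 − 30 = 4 left.
May 1913 has 31 days; 31 − 4 = 27 → May 27, 1913.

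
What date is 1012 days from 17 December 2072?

Counting forward 1012 days from December 17, 2072.
December has 31 days, so 31 − 17 = 14 days remain after December 17, 2072; 1012 − 14 = 998 left.
January 2073 has 31 days: 998 − 31 = 967 left.
February 2073 has 28 days (2073 is not a leap year): 967 − 28 = 939 left.
March 2073 has 31 days: 939 − 31 = 908 left.
April 2073 has 30 days: 908 − 30 = 878 left.
May 2073 has 31 days: 878 − 31 = 847 left.
June 2073 has 30 days: 847 − 30 = 817 left.
July 2073 has 31 days: 817 − 31 = 786 left.
August 2073 has 31 days: 786 − 31 = 755 left.
September 2073 has 30 days: 755 − 30 = 725 left.
October 2073 has 31 days: 725 − 31 = 694 left.
November 2073 has 30 days: 694 − 30 = 664 left.
December 2073 has 31 days: 664 − 31 = 633 left.
January 2074 has 31 days: 633 − 31 = 602 left.
February 2074 has 28 days (2074 is not a leap year): 602 − 28 = 574 left.
March 2074 has 31 days: 574 − 31 = 543 left.
April 2074 has 30 days: 543 − 30 = 513 left.
May 2074 has 31 days: 513 − 31 = 482 left.
June 2074 has 30 days: 482 − 30 = 452 left.
July 2074 has 31 days: 452 − 31 = 421 left.
August 2074 has 31 days: 421 − 31 = 390 left.
September 2074 has 30 days: 390 − 30 = 360 left.
October 2074 has 31 days: 360 − 31 = 329 left.
November 2074 has 30 days: 329 − 30 = 299 left.
December 2074 has 31 days: 299 − 31 = 268 left.
January 2075 has 31 days: 268 − 31 = 237 left.
February 2075 has 28 days (2075 is not a leap year): 237 − 28 = 209 left.
March 2075 has 31 days: 209 − 31 = 178 left.
April 2075 has 30 days: 178 − 30 = 148 left.
May 2075 has 31 days: 148 − 31 = 117 left.
June 2075 has 30 days: 117 − 30 = 87 left.
July 2075 has 31 days: 87 − 31 = 56 left.
August 2075 has 31 days: 56 − 31 = 25 left.
25 days into September 2075 → September 25, 2075.

September 25, 2075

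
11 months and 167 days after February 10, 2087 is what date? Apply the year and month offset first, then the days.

Advancing 11 months and 167 days from February 10, 2087: first the month/year part, then the days.
month 2 + 11 = 13, which is month 1 of year 2088 → January 2088.
Day 10 is valid in January, giving January 10, 2088.
Now add 167 days from January 10, 2088.
January has 31 days, so 31 − 10 = 21 days remain after January 10, 2088; 167 − 21 = 146 left.
February 2088 has 29 days (2088 is a leap year): 146 − 29 = 117 left.
March 2088 has 31 days: 117 − 31 = 86 left.
April 2088 has 30 days: 86 − 30 = 56 left.
May 2088 has 31 days: 56 − 31 = 25 left.
25 days into June 2088 → June 25, 2088.

June 25, 2088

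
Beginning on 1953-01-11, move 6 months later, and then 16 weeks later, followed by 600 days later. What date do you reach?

June 23, 1955

Advancing 6 months from January 11, 1953:
month 1 + 6 = 7 → July 1953.
Day 11 is valid in July, giving July 11, 1953.
Adding 16 weeks (= 112 days) from July 11, 1953:
July has 31 days, so 31 − 11 = 20 days remain after July 11, 1953; 112 − 20 = 92 left.
August 1953 has 31 days: 92 − 31 = 61 left.
September 1953 has 30 days: 61 − 30 = 31 left.
31 days into October 1953 → October 31, 1953.
Advancing 600 days from October 31, 1953:
October has 31 days, so 31 − 31 = 0 days remain after October 31, 1953; 600 − 0 = 600 left.
November 1953 has 30 days: 600 − 30 = 570 left.
December 1953 has 31 days: 570 − 31 = 539 left.
January 1954 has 31 days: 539 − 31 = 508 left.
February 1954 has 28 days (1954 is not a leap year): 508 − 28 = 480 left.
March 1954 has 31 days: 480 − 31 = 449 left.
April 1954 has 30 days: 449 − 30 = 419 left.
May 1954 has 31 days: 419 − 31 = 388 left.
June 1954 has 30 days: 388 − 30 = 358 left.
July 1954 has 31 days: 358 − 31 = 327 left.
August 1954 has 31 days: 327 − 31 = 296 left.
September 1954 has 30 days: 296 − 30 = 266 left.
October 1954 has 31 days: 266 − 31 = 235 left.
November 1954 has 30 days: 235 − 30 = 205 left.
December 1954 has 31 days: 205 − 31 = 174 left.
January 1955 has 31 days: 174 − 31 = 143 left.
February 1955 has 28 days (1955 is not a leap year): 143 − 28 = 115 left.
March 1955 has 31 days: 115 − 31 = 84 left.
April 1955 has 30 days: 84 − 30 = 54 left.
May 1955 has 31 days: 54 − 31 = 23 left.
23 days into June 1955 → June 23, 1955.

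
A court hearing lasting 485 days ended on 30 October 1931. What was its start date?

July 2, 1930

Counting back 485 days from October 30, 1931.
Going back 30 days from October 30, 1931 reaches the end of the previous month; 485 − 30 = 455 left.
September 1931 has 30 days: 455 − 30 = 425 left.
August 1931 has 31 days: 425 − 31 = 394 left.
July 1931 has 31 days: 394 − 31 = 363 left.
June 1931 has 30 days: 363 − 30 = 333 left.
May 1931 has 31 days: 333 − 31 = 302 left.
April 1931 has 30 days: 302 − 30 = 272 left.
March 1931 has 31 days: 272 − 31 = 241 left.
February 1931 has 28 days (1931 is not a leap year): 241 − 28 = 213 left.
January 1931 has 31 days: 213 − 31 = 182 left.
December 1930 has 31 days: 182 − 31 = 151 left.
November 1930 has 30 days: 151 − 30 = 121 left.
October 1930 has 31 days: 121 − 31 = 90 left.
September 1930 has 30 days: 90 − 30 = 60 left.
August 1930 has 31 days: 60 − 31 = 29 left.
July 1930 has 31 days; 31 − 29 = 2 → July 2, 1930.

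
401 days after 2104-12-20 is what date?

January 25, 2106

Advancing 401 days from December 20, 2104.
December has 31 days, so 31 − 20 = 11 days remain after December 20, 2104; 401 − 11 = 390 left.
January 2105 has 31 days: 390 − 31 = 359 left.
February 2105 has 28 days (2105 is not a leap year): 359 − 28 = 331 left.
March 2105 has 31 days: 331 − 31 = 300 left.
April 2105 has 30 days: 300 − 30 = 270 left.
May 2105 has 31 days: 270 − 31 = 239 left.
June 2105 has 30 days: 239 − 30 = 209 left.
July 2105 has 31 days: 209 − 31 = 178 left.
August 2105 has 31 days: 178 − 31 = 147 left.
September 2105 has 30 days: 147 − 30 = 117 left.
October 2105 has 31 days: 117 − 31 = 86 left.
November 2105 has 30 days: 86 − 30 = 56 left.
December 2105 has 31 days: 56 − 31 = 25 left.
25 days into January 2106 → January 25, 2106.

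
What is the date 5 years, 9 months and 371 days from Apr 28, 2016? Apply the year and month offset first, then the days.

Counting forward 5 years, 9 months and 371 days from April 28, 2016: first the month/year part, then the days.
+5 years → 2021; month 4 + 9 = 13, which is month 1 of year 2022 → January 2022.
Day 28 is valid in January, giving January 28, 2022.
Now add 371 days from January 28, 2022.
January has 31 days, so 31 − 28 = 3 days remain after January 28, 2022; 371 − 3 = 368 left.
February 2022 has 28 days (2022 is not a leap year): 368 − 28 = 340 left.
March 2022 has 31 days: 340 − 31 = 309 left.
April 2022 has 30 days: 309 − 30 = 279 left.
May 2022 has 31 days: 279 − 31 = 248 left.
June 2022 has 30 days: 248 − 30 = 218 left.
July 2022 has 31 days: 218 − 31 = 187 left.
August 2022 has 31 days: 187 − 31 = 156 left.
September 2022 has 30 days: 156 − 30 = 126 left.
October 2022 has 31 days: 126 − 31 = 95 left.
November 2022 has 30 days: 95 − 30 = 65 left.
December 2022 has 31 days: 65 − 31 = 34 left.
January 2023 has 31 days: 34 − 31 = 3 left.
3 days into February 2023 → February 3, 2023.

February 3, 2023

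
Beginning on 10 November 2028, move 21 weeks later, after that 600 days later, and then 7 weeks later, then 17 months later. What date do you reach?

Counting forward 21 weeks (= 147 days) from November 10, 2028:
November has 30 days, so 30 − 10 = 20 days remain after November 10, 2028; 147 − 20 = 127 left.
December 2028 has 31 days: 127 − 31 = 96 left.
January 2029 has 31 days: 96 − 31 = 65 left.
February 2029 has 28 days (2029 is not a leap year): 65 − 28 = 37 left.
March 2029 has 31 days: 37 − 31 = 6 left.
6 days into April 2029 → April 6, 2029.
Advancing 600 days from April 6, 2029:
April has 30 days, so 30 − 6 = 24 days remain after April 6, 2029; 600 − 24 = 576 left.
May 2029 has 31 days: 576 − 31 = 545 left.
June 2029 has 30 days: 545 − 30 = 515 left.
July 2029 has 31 days: 515 − 31 = 484 left.
August 2029 has 31 days: 484 − 31 = 453 left.
September 2029 has 30 days: 453 − 30 = 423 left.
October 2029 has 31 days: 423 − 31 = 392 left.
November 2029 has 30 days: 392 − 30 = 362 left.
December 2029 has 31 days: 362 − 31 = 331 left.
January 2030 has 31 days: 331 − 31 = 300 left.
February 2030 has 28 days (2030 is not a leap year): 300 − 28 = 272 left.
March 2030 has 31 days: 272 − 31 = 241 left.
April 2030 has 30 days: 241 − 30 = 211 left.
May 2030 has 31 days: 211 − 31 = 180 left.
June 2030 has 30 days: 180 − 30 = 150 left.
July 2030 has 31 days: 150 − 31 = 119 left.
August 2030 has 31 days: 119 − 31 = 88 left.
September 2030 has 30 days: 88 − 30 = 58 left.
October 2030 has 31 days: 58 − 31 = 27 left.
27 days into November 2030 → November 27, 2030.
Adding 7 weeks (= 49 days) from November 27, 2030:
November has 30 days, so 30 − 27 = 3 days remain after November 27, 2030; 49 − 3 = 46 left.
December 2030 has 31 days: 46 − 31 = 15 left.
15 days into January 2031 → January 15, 2031.
Counting forward 17 months from January 15, 2031:
month 1 + 17 = 18, which is month 6 of year 2032 → June 2032.
Day 15 is valid in June, giving June 15, 2032.

June 15, 2032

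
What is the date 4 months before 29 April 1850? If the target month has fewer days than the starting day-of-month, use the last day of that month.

Counting back 4 months from April 29, 1850.
month 4 − 4 = 0, which is month 12 of year 1849 → December 1849.
Day 29 is valid in December, giving December 29, 1849.

December 29, 1849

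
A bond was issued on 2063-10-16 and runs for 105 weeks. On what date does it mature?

October 20, 2065

Advancing 105 weeks = 735 days from October 16, 2063.
October has 31 days, so 31 − 16 = 15 days remain after October 16, 2063; 735 − 15 = 720 left.
November 2063 has 30 days: 720 − 30 = 690 left.
December 2063 has 31 days: 690 − 31 = 659 left.
January 2064 has 31 days: 659 − 31 = 628 left.
February 2064 has 29 days (2064 is a leap year): 628 − 29 = 599 left.
March 2064 has 31 days: 599 − 31 = 568 left.
April 2064 has 30 days: 568 − 30 = 538 left.
May 2064 has 31 days: 538 − 31 = 507 left.
June 2064 has 30 days: 507 − 30 = 477 left.
July 2064 has 31 days: 477 − 31 = 446 left.
August 2064 has 31 days: 446 − 31 = 415 left.
September 2064 has 30 days: 415 − 30 = 385 left.
October 2064 has 31 days: 385 − 31 = 354 left.
November 2064 has 30 days: 354 − 30 = 324 left.
December 2064 has 31 days: 324 − 31 = 293 left.
January 2065 has 31 days: 293 − 31 = 262 left.
February 2065 has 28 days (2065 is not a leap year): 262 − 28 = 234 left.
March 2065 has 31 days: 234 − 31 = 203 left.
April 2065 has 30 days: 203 − 30 = 173 left.
May 2065 has 31 days: 173 − 31 = 142 left.
June 2065 has 30 days: 142 − 30 = 112 left.
July 2065 has 31 days: 112 − 31 = 81 left.
August 2065 has 31 days: 81 − 31 = 50 left.
September 2065 has 30 days: 50 − 30 = 20 left.
20 days into October 2065 → October 20, 2065.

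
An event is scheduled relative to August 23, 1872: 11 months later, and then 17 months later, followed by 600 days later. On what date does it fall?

August 14, 1876

Counting forward 11 months from August 23, 1872:
month 8 + 11 = 19, which is month 7 of year 1873 → July 1873.
Day 23 is valid in July, giving July 23, 1873.
Advancing 17 months from July 23, 1873:
month 7 + 17 = 24, which is month 12 of year 1874 → December 1874.
Day 23 is valid in December, giving December 23, 1874.
Advancing 600 days from December 23, 1874:
December has 31 days, so 31 − 23 = 8 days remain after December 23, 1874; 600 − 8 = 592 left.
January 1875 has 31 days: 592 − 31 = 561 left.
February 1875 has 28 days (1875 is not a leap year): 561 − 28 = 533 left.
March 1875 has 31 days: 533 − 31 = 502 left.
April 1875 has 30 days: 502 − 30 = 472 left.
May 1875 has 31 days: 472 − 31 = 441 left.
June 1875 has 30 days: 441 − 30 = 411 left.
July 1875 has 31 days: 411 − 31 = 380 left.
August 1875 has 31 days: 380 − 31 = 349 left.
September 1875 has 30 days: 349 − 30 = 319 left.
October 1875 has 31 days: 319 − 31 = 288 left.
November 1875 has 30 days: 288 − 30 = 258 left.
December 1875 has 31 days: 258 − 31 = 227 left.
January 1876 has 31 days: 227 − 31 = 196 left.
February 1876 has 29 days (1876 is a leap year): 196 − 29 = 167 left.
March 1876 has 31 days: 167 − 31 = 136 left.
April 1876 has 30 days: 136 − 30 = 106 left.
May 1876 has 31 days: 106 − 31 = 75 left.
June 1876 has 30 days: 75 − 30 = 45 left.
July 1876 has 31 days: 45 − 31 = 14 left.
14 days into August 1876 → August 14, 1876.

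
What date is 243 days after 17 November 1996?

Adding 243 days from November 17, 1996.
November has 30 days, so 30 − 17 = 13 days remain after November 17, 1996; 243 − 13 = 230 left.
December 1996 has 31 days: 230 − 31 = 199 left.
January 1997 has 31 days: 199 − 31 = 168 left.
February 1997 has 28 days (1997 is not a leap year): 168 − 28 = 140 left.
March 1997 has 31 days: 140 − 31 = 109 left.
April 1997 has 30 days: 109 − 30 = 79 left.
May 1997 has 31 days: 79 − 31 = 48 left.
June 1997 has 30 days: 48 − 30 = 18 left.
18 days into July 1997 → July 18, 1997.

July 18, 1997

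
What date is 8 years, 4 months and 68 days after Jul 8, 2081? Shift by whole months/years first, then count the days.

Advancing 8 years, 4 months and 68 days from July 8, 2081: first the month/year part, then the days.
+8 years → 2089; month 7 + 4 = 11 → November 2089.
Day 8 is valid in November, giving November 8, 2089.
Now add 68 days from November 8, 2089.
November has 30 days, so 30 − 8 = 22 days remain after November 8, 2089; 68 − 22 = 46 left.
December 2089 has 31 days: 46 − 31 = 15 left.
15 days into January 2090 → January 15, 2090.

January 15, 2090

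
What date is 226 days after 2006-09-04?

April 18, 2007

Adding 226 days from September 4, 2006.
September has 30 days, so 30 − 4 = 26 days remain after September 4, 2006; 226 − 26 = 200 left.
October 2006 has 31 days: 200 − 31 = 169 left.
November 2006 has 30 days: 169 − 30 = 139 left.
December 2006 has 31 days: 139 − 31 = 108 left.
January 2007 has 31 days: 108 − 31 = 77 left.
February 2007 has 28 days (2007 is not a leap year): 77 − 28 = 49 left.
March 2007 has 31 days: 49 − 31 = 18 left.
18 days into April 2007 → April 18, 2007.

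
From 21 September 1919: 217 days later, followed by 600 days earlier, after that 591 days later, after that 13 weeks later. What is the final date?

July 16, 1920

Counting forward 217 days from September 21, 1919:
September has 30 days, so 30 − 21 = 9 days remain after September 21, 1919; 217 − 9 = 208 left.
October 1919 has 31 days: 208 − 31 = 177 left.
November 1919 has 30 days: 177 − 30 = 147 left.
December 1919 has 31 days: 147 − 31 = 116 left.
January 1920 has 31 days: 116 − 31 = 85 left.
February 1920 has 29 days (1920 is a leap year): 85 − 29 = 56 left.
March 1920 has 31 days: 56 − 31 = 25 left.
25 days into April 1920 → April 25, 1920.
Subtracting 600 days from April 25, 1920:
Going back 25 days from April 25, 1920 reaches the end of the previous month; 600 − 25 = 575 left.
March 1920 has 31 days: 575 − 31 = 544 left.
February 1920 has 29 days (1920 is a leap year): 544 − 29 = 515 left.
January 1920 has 31 days: 515 − 31 = 484 left.
December 1919 has 31 days: 484 − 31 = 453 left.
November 1919 has 30 days: 453 − 30 = 423 left.
October 1919 has 31 days: 423 − 31 = 392 left.
September 1919 has 30 days: 392 − 30 = 362 left.
August 1919 has 31 days: 362 − 31 = 331 left.
July 1919 has 31 days: 331 − 31 = 300 left.
June 1919 has 30 days: 300 − 30 = 270 left.
May 1919 has 31 days: 270 − 31 = 239 left.
April 1919 has 30 days: 239 − 30 = 209 left.
March 1919 has 31 days: 209 − 31 = 178 left.
February 1919 has 28 days (1919 is not a leap year): 178 − 28 = 150 left.
January 1919 has 31 days: 150 − 31 = 119 left.
December 1918 has 31 days: 119 − 31 = 88 left.
November 1918 has 30 days: 88 − 30 = 58 left.
October 1918 has 31 days: 58 − 31 = 27 left.
September 1918 has 30 days; 30 − 27 = 3 → September 3, 1918.
Counting forward 591 days from September 3, 1918:
September has 30 days, so 30 − 3 = 27 days remain after September 3, 1918; 591 − 27 = 564 left.
October 1918 has 31 days: 564 − 31 = 533 left.
November 1918 has 30 days: 533 − 30 = 503 left.
December 1918 has 31 days: 503 − 31 = 472 left.
January 1919 has 31 days: 472 − 31 = 441 left.
February 1919 has 28 days (1919 is not a leap year): 441 − 28 = 413 left.
March 1919 has 31 days: 413 − 31 = 382 left.
April 1919 has 30 days: 382 − 30 = 352 left.
May 1919 has 31 days: 352 − 31 = 321 left.
June 1919 has 30 days: 321 − 30 = 291 left.
July 1919 has 31 days: 291 − 31 = 260 left.
August 1919 has 31 days: 260 − 31 = 229 left.
September 1919 has 30 days: 229 − 30 = 199 left.
October 1919 has 31 days: 199 − 31 = 168 left.
November 1919 has 30 days: 168 − 30 = 138 left.
December 1919 has 31 days: 138 − 31 = 107 left.
January 1920 has 31 days: 107 − 31 = 76 left.
February 1920 has 29 days (1920 is a leap year): 76 − 29 = 47 left.
March 1920 has 31 days: 47 − 31 = 16 left.
16 days into April 1920 → April 16, 1920.
Counting forward 13 weeks (= 91 days) from April 16, 1920:
April has 30 days, so 30 − 16 = 14 days remain after April 16, 1920; 91 − 14 = 77 left.
May 1920 has 31 days: 77 − 31 = 46 left.
June 1920 has 30 days: 46 − 30 = 16 left.
16 days into July 1920 → July 16, 1920.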